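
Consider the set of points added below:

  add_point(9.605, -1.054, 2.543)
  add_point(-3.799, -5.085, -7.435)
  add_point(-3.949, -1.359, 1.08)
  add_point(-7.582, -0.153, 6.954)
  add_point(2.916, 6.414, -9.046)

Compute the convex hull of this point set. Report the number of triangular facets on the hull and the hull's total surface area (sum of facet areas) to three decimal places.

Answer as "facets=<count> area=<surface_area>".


Extreme-point indices: [0, 1, 3, 4] — 4 of 5 on the boundary.

Triangle areas on the boundary:
  f1: (p4, p0, p3) → 131.4749
  f2: (p1, p0, p3) → 122.3525
  f3: (p1, p4, p3) → 105.0415
  f4: (p1, p4, p0) → 98.3509
Σ area = 457.220

Euler characteristic 4−6+4 = 2 ✓

facets=4 area=457.220


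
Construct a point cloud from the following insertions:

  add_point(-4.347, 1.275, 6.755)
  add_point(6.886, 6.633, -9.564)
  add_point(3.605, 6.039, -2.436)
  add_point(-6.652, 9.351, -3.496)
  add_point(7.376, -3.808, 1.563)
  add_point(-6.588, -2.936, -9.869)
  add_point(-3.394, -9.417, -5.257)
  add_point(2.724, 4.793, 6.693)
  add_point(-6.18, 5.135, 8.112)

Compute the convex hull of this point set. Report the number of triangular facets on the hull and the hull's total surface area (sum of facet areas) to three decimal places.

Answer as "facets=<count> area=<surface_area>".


facets=12 area=855.146

Points on the hull: [0, 1, 3, 4, 5, 6, 7, 8] (8 of 9).

Facet areas (half cross-product norm):
  f1: (p1, p6, p4) → 105.7070
  f2: (p0, p6, p4) → 90.8445
  f3: (p0, p8, p6) → 20.6025
  f4: (p5, p1, p3) → 97.8066
  f5: (p5, p1, p6) → 70.2944
  f6: (p5, p8, p3) → 84.8139
  f7: (p5, p8, p6) → 82.9687
  f8: (p7, p1, p4) → 82.4526
  f9: (p7, p0, p4) → 43.5818
  f10: (p7, p0, p8) → 17.7031
  f11: (p7, p8, p3) → 55.4929
  f12: (p7, p1, p3) → 102.8779
Σ area = 855.146

Euler: V−E+F = 8−18+12 = 2.


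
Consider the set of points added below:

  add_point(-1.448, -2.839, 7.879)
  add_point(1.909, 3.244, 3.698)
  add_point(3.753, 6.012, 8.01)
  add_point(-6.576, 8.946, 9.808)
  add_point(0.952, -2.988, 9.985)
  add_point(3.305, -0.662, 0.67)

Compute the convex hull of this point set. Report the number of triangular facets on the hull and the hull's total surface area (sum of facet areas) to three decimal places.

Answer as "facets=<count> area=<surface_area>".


Extreme-point indices: [0, 1, 2, 3, 4, 5] — 6 of 6 on the boundary.

Facet areas (half cross-product norm):
  f1: (p4, p2, p3) → 52.3360
  f2: (p5, p4, p2) → 41.6953
  f3: (p0, p4, p3) → 20.1603
  f4: (p0, p5, p3) → 57.5211
  f5: (p0, p5, p4) → 14.0840
  f6: (p1, p2, p3) → 29.6015
  f7: (p1, p5, p3) → 15.5907
  f8: (p1, p5, p2) → 9.0650
Σ area = 240.054

Check V−E+F: 6 − 12 + 8 = 2.

facets=8 area=240.054


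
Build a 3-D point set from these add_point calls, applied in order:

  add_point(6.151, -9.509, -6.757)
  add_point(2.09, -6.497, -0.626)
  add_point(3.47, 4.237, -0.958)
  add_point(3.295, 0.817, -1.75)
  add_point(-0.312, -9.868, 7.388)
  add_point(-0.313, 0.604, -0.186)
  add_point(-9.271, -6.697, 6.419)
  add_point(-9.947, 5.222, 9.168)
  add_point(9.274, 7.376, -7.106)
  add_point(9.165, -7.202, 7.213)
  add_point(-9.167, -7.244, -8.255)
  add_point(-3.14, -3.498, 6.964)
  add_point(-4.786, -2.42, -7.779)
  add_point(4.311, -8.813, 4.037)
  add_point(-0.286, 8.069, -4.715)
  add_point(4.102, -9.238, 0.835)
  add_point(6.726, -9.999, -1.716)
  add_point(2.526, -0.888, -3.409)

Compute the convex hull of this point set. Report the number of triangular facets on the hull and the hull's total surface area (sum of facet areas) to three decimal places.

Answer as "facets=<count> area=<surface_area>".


Extreme-point indices: [0, 4, 6, 7, 8, 9, 10, 12, 14, 16] — 10 of 18 on the boundary.

Per-facet area ½‖(b−a)×(c−a)‖:
  f1: (p9, p8, p7) → 221.2233
  f2: (p14, p8, p7) → 57.9589
  f3: (p14, p10, p7) → 149.5244
  f4: (p0, p10, p8) → 133.5168
  f5: (p0, p9, p8) → 122.3993
  f6: (p0, p9, p16) → 10.0057
  f7: (p4, p9, p7) → 84.7688
  f8: (p4, p9, p16) → 45.3414
  f9: (p4, p0, p16) → 20.5863
  f10: (p4, p0, p10) → 114.7108
  f11: (p12, p10, p8) → 12.6144
  f12: (p12, p14, p8) → 56.6155
  f13: (p12, p14, p10) → 14.2378
  f14: (p6, p10, p7) → 86.8326
  f15: (p6, p4, p7) → 54.7705
  f16: (p6, p4, p10) → 69.9018
Σ area = 1255.008

Euler characteristic 10−24+16 = 2 ✓

facets=16 area=1255.008


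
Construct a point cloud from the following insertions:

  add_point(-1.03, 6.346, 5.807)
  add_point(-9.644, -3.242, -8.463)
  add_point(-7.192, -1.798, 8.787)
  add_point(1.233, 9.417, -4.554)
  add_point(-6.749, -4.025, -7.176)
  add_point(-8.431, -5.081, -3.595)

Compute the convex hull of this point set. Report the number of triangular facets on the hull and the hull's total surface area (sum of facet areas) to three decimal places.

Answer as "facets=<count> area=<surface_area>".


facets=8 area=425.627

Extreme-point indices: [0, 1, 2, 3, 4, 5] — 6 of 6 on the boundary.

Per-facet area ½‖(b−a)×(c−a)‖:
  f1: (p2, p5, p1) → 20.1352
  f2: (p4, p3, p1) → 24.6047
  f3: (p4, p5, p1) → 6.6758
  f4: (p4, p2, p5) → 17.8368
  f5: (p0, p3, p1) → 93.9299
  f6: (p0, p2, p1) → 92.1835
  f7: (p0, p4, p3) → 86.0169
  f8: (p0, p4, p2) → 84.2439
Σ area = 425.627

Euler characteristic 6−12+8 = 2 ✓


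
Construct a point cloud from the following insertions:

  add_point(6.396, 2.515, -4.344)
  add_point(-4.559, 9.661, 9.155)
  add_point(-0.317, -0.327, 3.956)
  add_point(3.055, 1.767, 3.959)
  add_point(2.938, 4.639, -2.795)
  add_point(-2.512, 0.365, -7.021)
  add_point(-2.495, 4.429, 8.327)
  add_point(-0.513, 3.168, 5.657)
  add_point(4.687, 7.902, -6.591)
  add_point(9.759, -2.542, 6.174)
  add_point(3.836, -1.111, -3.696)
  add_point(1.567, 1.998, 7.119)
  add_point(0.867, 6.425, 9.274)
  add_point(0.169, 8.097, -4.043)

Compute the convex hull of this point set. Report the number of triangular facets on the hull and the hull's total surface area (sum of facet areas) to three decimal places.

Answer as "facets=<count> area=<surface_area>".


facets=16 area=572.534

Hull vertices (10/14): indices [0, 1, 2, 5, 6, 8, 9, 10, 12, 13].

Area of each hull facet:
  f1: (p8, p12, p1) → 51.2877
  f2: (p8, p12, p9) → 100.6329
  f3: (p13, p5, p1) → 58.2922
  f4: (p13, p8, p1) → 23.9987
  f5: (p13, p8, p5) → 22.5512
  f6: (p0, p8, p9) → 23.7179
  f7: (p0, p8, p5) → 28.6270
  f8: (p10, p0, p9) → 25.9541
  f9: (p10, p0, p5) → 15.8166
  f10: (p10, p2, p9) → 44.1612
  f11: (p10, p2, p5) → 31.9620
  f12: (p6, p2, p9) → 34.1146
  f13: (p6, p12, p9) → 25.7602
  f14: (p6, p12, p1) → 11.2324
  f15: (p6, p5, p1) → 41.8192
  f16: (p6, p2, p5) → 32.6063
Σ area = 572.534

Euler characteristic 10−24+16 = 2 ✓


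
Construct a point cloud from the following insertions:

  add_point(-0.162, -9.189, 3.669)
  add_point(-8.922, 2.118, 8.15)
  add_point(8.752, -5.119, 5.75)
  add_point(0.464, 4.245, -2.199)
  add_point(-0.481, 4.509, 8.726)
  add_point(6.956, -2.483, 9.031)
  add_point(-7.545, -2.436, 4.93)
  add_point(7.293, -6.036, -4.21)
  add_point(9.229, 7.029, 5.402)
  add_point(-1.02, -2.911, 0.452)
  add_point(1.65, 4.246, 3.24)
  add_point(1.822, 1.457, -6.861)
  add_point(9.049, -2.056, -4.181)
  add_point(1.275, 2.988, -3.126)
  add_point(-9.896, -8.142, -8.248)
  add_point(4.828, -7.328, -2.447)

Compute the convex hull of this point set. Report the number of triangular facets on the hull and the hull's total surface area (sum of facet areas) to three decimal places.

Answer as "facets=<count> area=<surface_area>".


Hull vertices (13/16): indices [0, 1, 2, 3, 4, 5, 6, 7, 8, 11, 12, 14, 15].

Triangle areas on the boundary:
  f1: (p1, p5, p0) → 81.4546
  f2: (p3, p1, p14) → 117.9724
  f3: (p4, p5, p8) → 46.8420
  f4: (p4, p1, p5) → 38.4837
  f5: (p4, p3, p8) → 53.4515
  f6: (p4, p3, p1) → 48.2167
  f7: (p6, p0, p14) → 70.8989
  f8: (p6, p1, p14) → 26.1714
  f9: (p6, p1, p0) → 18.2573
  f10: (p15, p0, p14) → 61.1439
  f11: (p15, p7, p14) → 22.3048
  f12: (p11, p3, p8) → 29.5107
  f13: (p11, p7, p14) → 73.3571
  f14: (p11, p3, p14) → 41.6957
  f15: (p2, p15, p7) → 15.3757
  f16: (p2, p5, p8) → 23.4304
  f17: (p2, p5, p0) → 22.9071
  f18: (p2, p15, p0) → 35.5442
  f19: (p12, p11, p8) → 55.8786
  f20: (p12, p11, p7) → 18.4149
  f21: (p12, p2, p8) → 59.8424
  f22: (p12, p2, p7) → 21.7446
Σ area = 982.899

Euler: V−E+F = 13−33+22 = 2.

facets=22 area=982.899


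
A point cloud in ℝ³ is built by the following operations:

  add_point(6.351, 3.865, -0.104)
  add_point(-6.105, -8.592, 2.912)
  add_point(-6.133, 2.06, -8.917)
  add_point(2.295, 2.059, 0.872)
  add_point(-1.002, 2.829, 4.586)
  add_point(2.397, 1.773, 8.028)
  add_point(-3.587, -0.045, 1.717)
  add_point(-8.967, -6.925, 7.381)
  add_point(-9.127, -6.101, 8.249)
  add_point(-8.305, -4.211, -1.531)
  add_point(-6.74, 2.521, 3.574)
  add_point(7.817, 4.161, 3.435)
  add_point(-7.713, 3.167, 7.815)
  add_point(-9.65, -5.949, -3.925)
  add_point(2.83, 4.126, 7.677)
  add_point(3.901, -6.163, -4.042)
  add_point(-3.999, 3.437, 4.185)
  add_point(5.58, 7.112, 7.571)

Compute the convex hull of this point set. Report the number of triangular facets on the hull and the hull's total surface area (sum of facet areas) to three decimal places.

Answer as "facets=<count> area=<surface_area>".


facets=18 area=817.812

Points on the hull: [0, 1, 2, 5, 7, 8, 11, 12, 13, 15, 17] (11 of 18).

Per-facet area ½‖(b−a)×(c−a)‖:
  f1: (p15, p2, p13) → 64.1624
  f2: (p12, p2, p13) → 74.7329
  f3: (p12, p8, p13) → 57.1079
  f4: (p0, p15, p11) → 18.5864
  f5: (p0, p15, p2) → 74.0767
  f6: (p1, p15, p13) → 49.7313
  f7: (p17, p0, p11) → 8.7367
  f8: (p17, p12, p2) → 116.3295
  f9: (p17, p0, p2) → 55.9118
  f10: (p7, p8, p13) → 5.2256
  f11: (p7, p1, p13) → 21.1853
  f12: (p5, p12, p8) → 47.8976
  f13: (p5, p17, p12) → 29.3282
  f14: (p5, p7, p8) → 8.1282
  f15: (p5, p17, p11) → 16.9682
  f16: (p5, p7, p1) → 39.1175
  f17: (p5, p15, p11) → 49.6392
  f18: (p5, p1, p15) → 80.9464
Σ area = 817.812

Euler characteristic 11−27+18 = 2 ✓


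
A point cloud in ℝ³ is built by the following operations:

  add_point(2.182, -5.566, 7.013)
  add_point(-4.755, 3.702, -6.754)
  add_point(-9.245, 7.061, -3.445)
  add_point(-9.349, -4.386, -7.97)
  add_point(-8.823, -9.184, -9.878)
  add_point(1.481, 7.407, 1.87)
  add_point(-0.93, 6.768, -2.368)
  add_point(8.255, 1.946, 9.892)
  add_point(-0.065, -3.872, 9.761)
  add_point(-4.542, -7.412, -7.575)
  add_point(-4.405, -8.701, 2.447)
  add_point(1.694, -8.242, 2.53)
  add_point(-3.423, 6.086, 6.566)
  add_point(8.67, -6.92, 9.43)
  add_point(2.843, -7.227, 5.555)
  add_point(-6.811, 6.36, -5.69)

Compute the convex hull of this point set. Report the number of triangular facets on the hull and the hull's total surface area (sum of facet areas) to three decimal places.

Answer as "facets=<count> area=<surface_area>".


facets=24 area=943.358

Hull vertices (14/16): indices [1, 2, 3, 4, 5, 6, 7, 8, 9, 10, 11, 12, 13, 15].

Area of each hull facet:
  f1: (p7, p12, p5) → 40.5136
  f2: (p10, p4, p3) → 31.9038
  f3: (p2, p12, p5) → 38.9630
  f4: (p2, p10, p3) → 75.7691
  f5: (p2, p10, p12) → 87.8867
  f6: (p9, p1, p4) → 26.9195
  f7: (p11, p10, p13) → 20.9497
  f8: (p11, p10, p4) → 37.5098
  f9: (p11, p9, p13) → 18.1349
  f10: (p11, p9, p4) → 18.9808
  f11: (p8, p10, p13) → 44.0618
  f12: (p8, p10, p12) → 53.4715
  f13: (p8, p7, p13) → 38.1473
  f14: (p8, p7, p12) → 53.7642
  f15: (p15, p2, p3) → 18.8036
  f16: (p15, p4, p3) → 10.5578
  f17: (p15, p1, p4) → 19.5997
  f18: (p6, p2, p5) → 16.6244
  f19: (p6, p15, p2) → 10.9701
  f20: (p6, p15, p1) → 11.3253
  f21: (p6, p7, p5) → 17.2699
  f22: (p6, p7, p13) → 68.3758
  f23: (p6, p9, p13) → 151.1667
  f24: (p6, p9, p1) → 31.6893
Σ area = 943.358

Euler: V−E+F = 14−36+24 = 2.


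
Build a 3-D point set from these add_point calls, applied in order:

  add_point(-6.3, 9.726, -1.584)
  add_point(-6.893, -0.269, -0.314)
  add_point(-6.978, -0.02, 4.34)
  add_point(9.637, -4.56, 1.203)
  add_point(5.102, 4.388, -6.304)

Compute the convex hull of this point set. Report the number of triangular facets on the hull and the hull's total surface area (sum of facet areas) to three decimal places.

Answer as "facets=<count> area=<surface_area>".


5 of the 5 inputs are extreme points: [0, 1, 2, 3, 4].

Area of each hull facet:
  f1: (p0, p3, p2) → 99.7547
  f2: (p4, p0, p3) → 77.9085
  f3: (p1, p3, p2) → 39.8945
  f4: (p1, p4, p3) → 87.4435
  f5: (p1, p0, p2) → 23.4593
  f6: (p1, p4, p0) → 64.7432
Σ area = 393.204

Check V−E+F: 5 − 9 + 6 = 2.

facets=6 area=393.204


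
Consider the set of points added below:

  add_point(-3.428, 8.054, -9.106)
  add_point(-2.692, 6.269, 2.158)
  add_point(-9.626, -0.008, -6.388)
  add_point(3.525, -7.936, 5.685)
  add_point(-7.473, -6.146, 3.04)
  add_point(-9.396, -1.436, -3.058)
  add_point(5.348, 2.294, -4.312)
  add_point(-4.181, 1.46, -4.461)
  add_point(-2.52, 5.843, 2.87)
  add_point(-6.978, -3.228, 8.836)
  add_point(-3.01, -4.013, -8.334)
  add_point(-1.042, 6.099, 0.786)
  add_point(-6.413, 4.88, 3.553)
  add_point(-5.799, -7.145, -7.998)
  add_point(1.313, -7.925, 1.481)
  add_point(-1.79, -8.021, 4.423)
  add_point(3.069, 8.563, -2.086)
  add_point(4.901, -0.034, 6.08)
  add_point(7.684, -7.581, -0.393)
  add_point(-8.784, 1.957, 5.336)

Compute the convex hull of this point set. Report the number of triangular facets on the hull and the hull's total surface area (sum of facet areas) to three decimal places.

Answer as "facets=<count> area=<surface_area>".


18 of the 20 inputs are extreme points: [0, 1, 2, 3, 4, 5, 6, 8, 9, 10, 12, 13, 14, 15, 16, 17, 18, 19].

Triangle areas on the boundary:
  f1: (p13, p0, p2) → 40.8864
  f2: (p6, p0, p16) → 33.6189
  f3: (p6, p17, p18) → 48.7757
  f4: (p6, p17, p16) → 37.1710
  f5: (p5, p13, p2) → 14.7139
  f6: (p5, p13, p4) → 33.1552
  f7: (p3, p17, p18) → 29.4471
  f8: (p3, p17, p9) → 46.3902
  f9: (p10, p13, p0) → 17.5387
  f10: (p10, p6, p0) → 58.2779
  f11: (p10, p13, p18) → 27.8855
  f12: (p10, p6, p18) → 59.4950
  f13: (p1, p0, p16) → 35.7177
  f14: (p1, p12, p0) → 22.7797
  f15: (p19, p12, p9) → 10.5172
  f16: (p19, p4, p9) → 20.9702
  f17: (p19, p5, p4) → 31.1035
  f18: (p19, p5, p2) → 11.6721
  f19: (p19, p0, p2) → 62.4882
  f20: (p19, p12, p0) → 19.9595
  f21: (p15, p4, p9) → 19.8057
  f22: (p15, p3, p9) → 20.0247
  f23: (p15, p13, p4) → 34.3679
  f24: (p8, p1, p12) → 1.7198
  f25: (p8, p17, p9) → 55.2552
  f26: (p8, p12, p9) → 18.5049
  f27: (p8, p17, p16) → 39.4414
  f28: (p8, p1, p16) → 2.8059
  f29: (p14, p13, p18) → 37.0563
  f30: (p14, p15, p13) → 25.2257
  f31: (p14, p3, p18) → 15.4865
  f32: (p14, p15, p3) → 9.7789
Σ area = 942.037

Euler: V−E+F = 18−48+32 = 2.

facets=32 area=942.037


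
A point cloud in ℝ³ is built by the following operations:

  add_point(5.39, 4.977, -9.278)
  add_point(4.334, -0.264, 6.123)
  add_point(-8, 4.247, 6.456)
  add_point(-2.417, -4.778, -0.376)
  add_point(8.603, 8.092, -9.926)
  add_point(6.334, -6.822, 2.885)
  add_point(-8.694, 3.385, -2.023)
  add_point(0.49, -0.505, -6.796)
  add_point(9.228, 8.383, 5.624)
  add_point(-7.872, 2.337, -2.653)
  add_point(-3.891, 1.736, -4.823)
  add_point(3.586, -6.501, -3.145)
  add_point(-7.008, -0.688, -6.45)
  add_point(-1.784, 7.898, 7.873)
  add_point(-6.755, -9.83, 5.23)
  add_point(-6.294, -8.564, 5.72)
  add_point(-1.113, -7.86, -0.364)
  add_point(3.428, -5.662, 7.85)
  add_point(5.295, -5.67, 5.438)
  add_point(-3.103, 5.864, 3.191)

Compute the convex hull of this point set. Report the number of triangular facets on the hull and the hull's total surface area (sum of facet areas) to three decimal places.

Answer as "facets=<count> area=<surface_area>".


15 of the 20 inputs are extreme points: [0, 2, 4, 5, 6, 7, 8, 11, 12, 13, 14, 15, 16, 17, 18].

Per-facet area ½‖(b−a)×(c−a)‖:
  f1: (p5, p4, p8) → 119.8703
  f2: (p2, p14, p6) → 59.6722
  f3: (p12, p14, p6) → 45.8034
  f4: (p12, p4, p6) → 56.9140
  f5: (p17, p5, p14) → 32.6653
  f6: (p11, p5, p14) → 44.0053
  f7: (p11, p5, p4) → 53.6067
  f8: (p18, p5, p8) → 20.8724
  f9: (p18, p17, p8) → 21.9975
  f10: (p18, p17, p5) → 2.0801
  f11: (p13, p17, p8) → 77.6544
  f12: (p13, p17, p2) → 52.6718
  f13: (p13, p4, p8) → 86.4305
  f14: (p13, p2, p6) → 29.8636
  f15: (p13, p4, p6) → 122.2856
  f16: (p15, p2, p14) → 4.8737
  f17: (p15, p17, p14) → 5.8368
  f18: (p15, p17, p2) → 66.1798
  f19: (p16, p12, p14) → 44.8179
  f20: (p16, p11, p14) → 5.4614
  f21: (p16, p11, p12) → 31.2271
  f22: (p0, p12, p4) → 10.5405
  f23: (p0, p11, p4) → 19.0844
  f24: (p7, p11, p12) → 26.8499
  f25: (p7, p0, p12) → 21.8221
  f26: (p7, p0, p11) → 26.5940
Σ area = 1089.680

Euler: V−E+F = 15−39+26 = 2.

facets=26 area=1089.680


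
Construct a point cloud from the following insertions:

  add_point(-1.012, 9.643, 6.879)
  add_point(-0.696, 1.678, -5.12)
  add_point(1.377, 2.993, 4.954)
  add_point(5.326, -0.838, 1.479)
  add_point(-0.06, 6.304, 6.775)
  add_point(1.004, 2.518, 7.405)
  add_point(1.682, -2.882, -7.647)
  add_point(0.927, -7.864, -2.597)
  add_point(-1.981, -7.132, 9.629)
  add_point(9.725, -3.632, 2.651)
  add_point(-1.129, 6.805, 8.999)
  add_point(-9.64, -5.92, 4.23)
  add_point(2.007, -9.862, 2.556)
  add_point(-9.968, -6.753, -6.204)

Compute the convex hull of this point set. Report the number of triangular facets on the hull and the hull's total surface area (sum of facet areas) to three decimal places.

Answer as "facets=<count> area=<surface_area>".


facets=16 area=838.603

Points on the hull: [0, 1, 6, 7, 8, 9, 10, 11, 12, 13] (10 of 14).

Facet areas (half cross-product norm):
  f1: (p12, p8, p9) → 41.9781
  f2: (p11, p0, p13) → 91.6651
  f3: (p11, p12, p13) → 64.4242
  f4: (p11, p12, p8) → 40.4130
  f5: (p1, p0, p9) → 98.2947
  f6: (p1, p6, p9) → 37.4581
  f7: (p1, p0, p13) → 81.9608
  f8: (p1, p6, p13) → 34.7458
  f9: (p7, p6, p9) → 39.5316
  f10: (p7, p12, p9) → 27.8702
  f11: (p7, p6, p13) → 40.3887
  f12: (p7, p12, p13) → 28.0844
  f13: (p10, p11, p0) → 25.0045
  f14: (p10, p11, p8) → 65.6737
  f15: (p10, p0, p9) → 27.9858
  f16: (p10, p8, p9) → 93.1245
Σ area = 838.603

Euler characteristic 10−24+16 = 2 ✓


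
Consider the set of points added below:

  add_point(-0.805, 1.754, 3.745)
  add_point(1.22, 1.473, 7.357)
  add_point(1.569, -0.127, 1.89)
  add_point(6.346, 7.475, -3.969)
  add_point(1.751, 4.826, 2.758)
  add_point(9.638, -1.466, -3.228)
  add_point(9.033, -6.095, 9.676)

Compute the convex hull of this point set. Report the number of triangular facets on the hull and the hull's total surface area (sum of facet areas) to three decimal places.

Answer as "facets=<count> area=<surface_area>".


facets=10 area=327.169

Extreme-point indices: [0, 1, 2, 3, 4, 5, 6] — 7 of 7 on the boundary.

Per-facet area ½‖(b−a)×(c−a)‖:
  f1: (p6, p3, p5) → 60.8292
  f2: (p1, p6, p0) → 18.9594
  f3: (p1, p6, p3) → 75.1209
  f4: (p2, p3, p0) → 18.6238
  f5: (p2, p3, p5) → 42.7059
  f6: (p2, p6, p0) → 20.6552
  f7: (p2, p6, p5) → 57.7518
  f8: (p4, p3, p0) → 11.6193
  f9: (p4, p1, p0) → 8.5342
  f10: (p4, p1, p3) → 12.3691
Σ area = 327.169

Euler characteristic 7−15+10 = 2 ✓


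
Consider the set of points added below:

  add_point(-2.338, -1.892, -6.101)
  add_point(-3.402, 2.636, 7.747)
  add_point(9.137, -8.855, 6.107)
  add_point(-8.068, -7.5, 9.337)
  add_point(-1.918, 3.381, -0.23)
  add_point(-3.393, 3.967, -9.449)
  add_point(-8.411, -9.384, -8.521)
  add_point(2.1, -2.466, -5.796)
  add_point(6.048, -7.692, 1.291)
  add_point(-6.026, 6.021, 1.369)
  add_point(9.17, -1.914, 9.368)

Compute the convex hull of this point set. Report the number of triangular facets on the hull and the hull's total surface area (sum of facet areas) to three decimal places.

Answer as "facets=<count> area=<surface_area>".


facets=14 area=971.797

Points on the hull: [1, 2, 3, 5, 6, 7, 8, 9, 10] (9 of 11).

Area of each hull facet:
  f1: (p5, p9, p6) → 80.8838
  f2: (p5, p9, p10) → 106.0167
  f3: (p3, p9, p6) → 129.7246
  f4: (p1, p9, p10) → 42.5930
  f5: (p1, p3, p10) → 75.7357
  f6: (p1, p3, p9) → 40.1894
  f7: (p7, p5, p10) → 62.3894
  f8: (p7, p5, p6) → 58.1721
  f9: (p7, p8, p6) → 60.8866
  f10: (p2, p3, p10) → 66.6251
  f11: (p2, p7, p10) → 58.3474
  f12: (p2, p7, p8) → 10.3467
  f13: (p2, p3, p6) → 155.3156
  f14: (p2, p8, p6) → 24.5710
Σ area = 971.797

Check V−E+F: 9 − 21 + 14 = 2.


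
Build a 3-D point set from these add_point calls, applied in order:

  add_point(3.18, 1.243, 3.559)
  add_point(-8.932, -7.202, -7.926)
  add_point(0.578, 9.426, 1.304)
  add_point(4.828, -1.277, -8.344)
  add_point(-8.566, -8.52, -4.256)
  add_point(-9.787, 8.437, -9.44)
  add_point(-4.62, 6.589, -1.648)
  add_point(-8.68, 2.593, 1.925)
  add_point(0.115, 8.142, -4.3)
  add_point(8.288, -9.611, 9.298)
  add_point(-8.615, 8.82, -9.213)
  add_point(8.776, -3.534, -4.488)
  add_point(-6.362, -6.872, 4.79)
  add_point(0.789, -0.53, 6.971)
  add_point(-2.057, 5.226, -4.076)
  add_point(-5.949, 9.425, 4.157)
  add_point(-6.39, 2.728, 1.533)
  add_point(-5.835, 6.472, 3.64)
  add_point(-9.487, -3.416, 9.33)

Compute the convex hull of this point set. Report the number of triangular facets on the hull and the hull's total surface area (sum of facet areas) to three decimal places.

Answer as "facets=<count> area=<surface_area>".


facets=22 area=1263.684

Hull vertices (13/19): indices [1, 2, 3, 4, 5, 8, 9, 10, 11, 12, 13, 15, 18].

Facet areas (half cross-product norm):
  f1: (p1, p18, p5) → 138.0465
  f2: (p8, p2, p11) → 41.4946
  f3: (p15, p18, p5) → 98.7558
  f4: (p9, p2, p11) → 123.5235
  f5: (p9, p1, p11) → 138.4941
  f6: (p9, p15, p2) → 77.2848
  f7: (p3, p1, p5) → 110.6444
  f8: (p3, p1, p11) → 40.1168
  f9: (p3, p8, p11) → 31.3678
  f10: (p4, p1, p18) → 18.7919
  f11: (p4, p9, p1) → 31.2443
  f12: (p13, p15, p18) → 65.3176
  f13: (p13, p9, p18) → 61.5680
  f14: (p13, p9, p15) → 7.3555
  f15: (p10, p3, p5) → 8.6519
  f16: (p10, p3, p8) → 54.9234
  f17: (p10, p8, p2) → 24.5510
  f18: (p10, p15, p5) → 7.9352
  f19: (p10, p15, p2) → 47.4850
  f20: (p12, p9, p18) → 47.5681
  f21: (p12, p4, p18) → 23.4174
  f22: (p12, p4, p9) → 65.1459
Σ area = 1263.684

Euler: V−E+F = 13−33+22 = 2.


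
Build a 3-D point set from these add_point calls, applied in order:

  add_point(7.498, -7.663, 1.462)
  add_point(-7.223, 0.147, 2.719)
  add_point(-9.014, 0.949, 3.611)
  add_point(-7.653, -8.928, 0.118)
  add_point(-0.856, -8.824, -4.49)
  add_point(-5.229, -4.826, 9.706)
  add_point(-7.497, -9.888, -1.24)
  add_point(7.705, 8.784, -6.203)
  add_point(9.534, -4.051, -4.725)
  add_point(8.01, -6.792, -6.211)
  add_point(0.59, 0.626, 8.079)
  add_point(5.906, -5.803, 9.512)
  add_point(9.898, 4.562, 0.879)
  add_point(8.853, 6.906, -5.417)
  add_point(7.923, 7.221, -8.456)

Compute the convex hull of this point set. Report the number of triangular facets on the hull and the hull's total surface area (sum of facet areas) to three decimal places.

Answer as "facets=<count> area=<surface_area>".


Extreme-point indices: [0, 2, 3, 4, 5, 6, 7, 8, 9, 10, 11, 12, 13, 14] — 14 of 15 on the boundary.

Facet areas (half cross-product norm):
  f1: (p14, p6, p2) → 129.7440
  f2: (p7, p14, p2) → 27.9543
  f3: (p10, p11, p12) → 52.0558
  f4: (p10, p7, p2) → 94.9515
  f5: (p10, p7, p12) → 47.3814
  f6: (p5, p11, p6) → 67.9874
  f7: (p5, p10, p2) → 36.2034
  f8: (p5, p10, p11) → 34.2916
  f9: (p13, p7, p12) → 5.9415
  f10: (p13, p7, p14) → 3.1357
  f11: (p3, p6, p2) → 5.0732
  f12: (p3, p5, p2) → 44.1429
  f13: (p3, p5, p6) → 3.3514
  f14: (p0, p11, p6) → 64.7725
  f15: (p0, p11, p12) → 51.9858
  f16: (p4, p0, p6) → 33.7248
  f17: (p4, p0, p9) → 34.4676
  f18: (p4, p14, p6) → 54.2040
  f19: (p4, p9, p14) → 63.7650
  f20: (p8, p0, p12) → 38.2638
  f21: (p8, p0, p9) → 12.7825
  f22: (p8, p13, p12) → 34.0867
  f23: (p8, p9, p14) → 17.3558
  f24: (p8, p13, p14) → 17.2906
Σ area = 974.913

Check V−E+F: 14 − 36 + 24 = 2.

facets=24 area=974.913


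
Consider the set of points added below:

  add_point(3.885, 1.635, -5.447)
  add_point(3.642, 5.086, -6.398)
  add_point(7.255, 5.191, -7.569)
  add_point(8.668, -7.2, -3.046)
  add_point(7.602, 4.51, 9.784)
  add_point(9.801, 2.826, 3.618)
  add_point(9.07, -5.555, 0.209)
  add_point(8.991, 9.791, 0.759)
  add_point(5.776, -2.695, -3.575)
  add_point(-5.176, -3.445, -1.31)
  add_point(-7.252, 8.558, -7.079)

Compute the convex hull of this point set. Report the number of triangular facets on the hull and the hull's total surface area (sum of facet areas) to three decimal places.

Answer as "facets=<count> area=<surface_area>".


facets=12 area=767.817

Points on the hull: [2, 3, 4, 5, 6, 7, 9, 10] (8 of 11).

Area of each hull facet:
  f1: (p2, p3, p10) → 94.1740
  f2: (p9, p3, p10) → 91.9998
  f3: (p7, p2, p10) → 71.9978
  f4: (p7, p3, p5) → 38.3990
  f5: (p7, p2, p3) → 63.5914
  f6: (p4, p7, p5) → 25.5099
  f7: (p4, p9, p10) → 125.9875
  f8: (p4, p7, p10) → 93.0397
  f9: (p6, p9, p3) → 26.3220
  f10: (p6, p4, p9) → 100.2002
  f11: (p6, p3, p5) → 10.9019
  f12: (p6, p4, p5) → 25.6944
Σ area = 767.817

Euler: V−E+F = 8−18+12 = 2.


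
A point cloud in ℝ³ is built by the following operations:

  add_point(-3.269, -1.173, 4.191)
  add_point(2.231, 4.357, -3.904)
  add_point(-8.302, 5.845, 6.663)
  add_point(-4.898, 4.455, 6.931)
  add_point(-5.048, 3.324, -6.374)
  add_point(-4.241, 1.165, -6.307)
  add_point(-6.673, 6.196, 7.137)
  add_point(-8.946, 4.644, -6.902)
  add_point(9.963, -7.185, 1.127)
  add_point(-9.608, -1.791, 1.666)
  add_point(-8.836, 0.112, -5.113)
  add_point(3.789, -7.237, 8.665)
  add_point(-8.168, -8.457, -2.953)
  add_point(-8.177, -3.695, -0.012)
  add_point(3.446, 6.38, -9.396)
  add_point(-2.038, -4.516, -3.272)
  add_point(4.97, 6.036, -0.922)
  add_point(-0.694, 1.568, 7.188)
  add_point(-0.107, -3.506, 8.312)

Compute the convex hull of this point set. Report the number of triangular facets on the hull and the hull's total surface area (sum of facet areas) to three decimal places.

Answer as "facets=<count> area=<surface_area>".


Extreme-point indices: [2, 6, 7, 8, 9, 10, 11, 12, 14, 16, 17, 18] — 12 of 19 on the boundary.

Triangle areas on the boundary:
  f1: (p12, p14, p8) → 155.1796
  f2: (p7, p12, p14) → 86.6777
  f3: (p7, p6, p14) → 91.2440
  f4: (p11, p12, p9) → 65.1363
  f5: (p11, p12, p8) → 81.1525
  f6: (p16, p14, p8) → 59.7280
  f7: (p16, p6, p14) → 55.5426
  f8: (p16, p11, p8) → 69.1828
  f9: (p10, p12, p9) → 27.4513
  f10: (p10, p7, p9) → 13.8252
  f11: (p10, p7, p12) → 2.9985
  f12: (p2, p7, p9) → 49.3544
  f13: (p2, p7, p6) → 11.1295
  f14: (p17, p11, p6) → 16.8245
  f15: (p17, p16, p6) → 40.5349
  f16: (p17, p16, p11) → 52.6465
  f17: (p18, p11, p6) → 6.7630
  f18: (p18, p2, p6) → 9.4140
  f19: (p18, p11, p9) → 21.9130
  f20: (p18, p2, p9) → 51.5203
Σ area = 968.219

Euler characteristic 12−30+20 = 2 ✓

facets=20 area=968.219


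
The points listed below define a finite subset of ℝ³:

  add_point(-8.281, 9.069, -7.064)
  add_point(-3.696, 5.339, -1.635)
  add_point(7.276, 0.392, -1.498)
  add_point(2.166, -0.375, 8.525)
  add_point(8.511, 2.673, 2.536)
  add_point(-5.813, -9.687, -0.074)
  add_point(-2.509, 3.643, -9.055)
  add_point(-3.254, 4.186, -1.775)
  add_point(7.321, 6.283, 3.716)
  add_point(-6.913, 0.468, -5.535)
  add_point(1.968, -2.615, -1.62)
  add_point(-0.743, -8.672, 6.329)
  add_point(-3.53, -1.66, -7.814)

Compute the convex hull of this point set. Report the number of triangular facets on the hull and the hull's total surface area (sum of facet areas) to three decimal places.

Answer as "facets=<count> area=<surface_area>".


facets=16 area=729.189

Hull vertices (10/13): indices [0, 2, 3, 4, 5, 6, 8, 9, 11, 12].

Triangle areas on the boundary:
  f1: (p3, p5, p0) → 143.3894
  f2: (p8, p3, p0) → 92.7968
  f3: (p8, p3, p4) → 18.3030
  f4: (p8, p6, p0) → 66.1549
  f5: (p11, p3, p4) → 38.9835
  f6: (p11, p3, p5) → 32.3128
  f7: (p9, p5, p0) → 16.1385
  f8: (p2, p11, p4) → 34.5576
  f9: (p2, p11, p5) → 59.3079
  f10: (p2, p8, p4) → 7.6081
  f11: (p2, p8, p6) → 49.2099
  f12: (p12, p2, p5) → 72.0788
  f13: (p12, p2, p6) → 34.4286
  f14: (p12, p9, p5) → 25.8536
  f15: (p12, p6, p0) → 20.1994
  f16: (p12, p9, p0) → 17.8662
Σ area = 729.189

Check V−E+F: 10 − 24 + 16 = 2.


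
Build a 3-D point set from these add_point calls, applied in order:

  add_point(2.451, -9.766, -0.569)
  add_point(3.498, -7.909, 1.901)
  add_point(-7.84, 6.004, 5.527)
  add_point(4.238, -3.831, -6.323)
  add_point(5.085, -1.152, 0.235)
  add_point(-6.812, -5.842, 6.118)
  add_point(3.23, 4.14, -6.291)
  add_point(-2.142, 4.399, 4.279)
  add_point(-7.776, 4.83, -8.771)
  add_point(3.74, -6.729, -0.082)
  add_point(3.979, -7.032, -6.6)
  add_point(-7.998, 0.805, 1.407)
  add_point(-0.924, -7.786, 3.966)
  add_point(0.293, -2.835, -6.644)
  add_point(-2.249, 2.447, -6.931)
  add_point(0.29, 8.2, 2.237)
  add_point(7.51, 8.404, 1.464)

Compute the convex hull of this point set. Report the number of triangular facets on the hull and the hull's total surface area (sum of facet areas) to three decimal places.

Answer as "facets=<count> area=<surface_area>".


facets=22 area=820.396

13 of the 17 inputs are extreme points: [0, 1, 2, 3, 5, 6, 7, 8, 10, 11, 12, 15, 16].

Facet areas (half cross-product norm):
  f1: (p10, p8, p0) → 55.5376
  f2: (p5, p8, p11) → 25.4065
  f3: (p5, p8, p0) → 108.0791
  f4: (p6, p8, p16) → 45.6277
  f5: (p6, p10, p8) → 62.8476
  f6: (p2, p5, p11) → 26.2706
  f7: (p2, p8, p11) → 34.7731
  f8: (p1, p10, p16) → 71.2263
  f9: (p1, p10, p0) → 10.2965
  f10: (p3, p10, p16) → 11.3846
  f11: (p3, p6, p16) → 36.5485
  f12: (p3, p6, p10) → 2.8509
  f13: (p7, p5, p16) → 41.5474
  f14: (p7, p2, p16) → 19.8388
  f15: (p7, p2, p5) → 33.9307
  f16: (p15, p8, p16) → 44.3984
  f17: (p15, p2, p16) → 11.2669
  f18: (p15, p2, p8) → 60.8289
  f19: (p12, p5, p0) → 10.3030
  f20: (p12, p1, p0) → 7.9566
  f21: (p12, p5, p16) → 59.3086
  f22: (p12, p1, p16) → 40.1678
Σ area = 820.396

Euler: V−E+F = 13−33+22 = 2.


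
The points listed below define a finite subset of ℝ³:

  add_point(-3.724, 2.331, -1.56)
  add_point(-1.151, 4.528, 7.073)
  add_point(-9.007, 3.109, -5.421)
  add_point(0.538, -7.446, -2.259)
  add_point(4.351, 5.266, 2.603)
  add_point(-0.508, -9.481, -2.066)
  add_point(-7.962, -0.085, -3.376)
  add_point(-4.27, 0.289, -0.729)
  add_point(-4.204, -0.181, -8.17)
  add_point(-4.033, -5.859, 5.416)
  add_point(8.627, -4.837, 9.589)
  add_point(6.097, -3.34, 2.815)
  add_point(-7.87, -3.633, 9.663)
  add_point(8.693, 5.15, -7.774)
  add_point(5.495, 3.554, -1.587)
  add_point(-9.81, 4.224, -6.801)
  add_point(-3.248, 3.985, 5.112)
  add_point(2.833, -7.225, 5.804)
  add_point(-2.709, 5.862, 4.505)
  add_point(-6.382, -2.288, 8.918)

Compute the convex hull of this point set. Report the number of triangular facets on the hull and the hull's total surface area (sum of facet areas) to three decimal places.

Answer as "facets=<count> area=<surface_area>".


facets=18 area=964.645

Points on the hull: [1, 4, 5, 6, 8, 10, 12, 13, 15, 17, 18] (11 of 20).

Per-facet area ½‖(b−a)×(c−a)‖:
  f1: (p10, p5, p13) → 134.6208
  f2: (p8, p13, p15) → 44.5596
  f3: (p8, p5, p15) → 33.1592
  f4: (p8, p5, p13) → 81.8261
  f5: (p18, p13, p15) → 108.8689
  f6: (p18, p12, p15) → 80.4792
  f7: (p6, p5, p15) → 19.0784
  f8: (p6, p12, p15) → 25.2111
  f9: (p6, p12, p5) → 77.4112
  f10: (p17, p12, p5) → 52.7321
  f11: (p17, p10, p5) → 17.4428
  f12: (p17, p10, p12) → 39.1218
  f13: (p4, p10, p13) → 68.2343
  f14: (p4, p18, p13) → 32.6501
  f15: (p1, p4, p10) → 45.7251
  f16: (p1, p4, p18) → 11.5493
  f17: (p1, p10, p12) → 74.4424
  f18: (p1, p18, p12) → 17.5322
Σ area = 964.645

Check V−E+F: 11 − 27 + 18 = 2.


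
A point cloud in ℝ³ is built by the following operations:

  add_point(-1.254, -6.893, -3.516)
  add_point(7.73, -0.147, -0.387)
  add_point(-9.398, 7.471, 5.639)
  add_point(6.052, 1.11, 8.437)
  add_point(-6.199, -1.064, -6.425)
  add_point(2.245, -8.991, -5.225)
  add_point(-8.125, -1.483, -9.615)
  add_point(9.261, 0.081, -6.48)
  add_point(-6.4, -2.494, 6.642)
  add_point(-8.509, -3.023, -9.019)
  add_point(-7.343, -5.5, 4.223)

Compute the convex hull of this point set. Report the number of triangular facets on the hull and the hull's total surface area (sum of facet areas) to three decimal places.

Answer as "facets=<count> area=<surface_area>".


Extreme-point indices: [1, 2, 3, 5, 6, 7, 8, 9, 10] — 9 of 11 on the boundary.

Facet areas (half cross-product norm):
  f1: (p3, p7, p2) → 129.3379
  f2: (p6, p7, p2) → 155.9992
  f3: (p6, p5, p7) → 78.0712
  f4: (p10, p3, p5) → 102.8168
  f5: (p1, p5, p7) → 34.7913
  f6: (p1, p3, p7) → 5.2355
  f7: (p1, p3, p5) → 47.0230
  f8: (p8, p3, p2) → 68.3884
  f9: (p8, p10, p2) → 16.6896
  f10: (p8, p10, p3) → 22.2341
  f11: (p9, p6, p5) → 10.2778
  f12: (p9, p10, p5) → 77.9011
  f13: (p9, p6, p2) → 14.8844
  f14: (p9, p10, p2) → 88.9566
Σ area = 852.607

Euler characteristic 9−21+14 = 2 ✓

facets=14 area=852.607


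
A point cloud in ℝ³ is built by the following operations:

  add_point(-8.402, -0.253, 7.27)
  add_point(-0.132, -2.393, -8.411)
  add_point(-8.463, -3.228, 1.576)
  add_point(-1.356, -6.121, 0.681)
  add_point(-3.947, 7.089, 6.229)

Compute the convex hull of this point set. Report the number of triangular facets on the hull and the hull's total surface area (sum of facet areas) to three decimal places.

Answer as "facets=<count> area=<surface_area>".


Extreme-point indices: [0, 1, 2, 3, 4] — 5 of 5 on the boundary.

Per-facet area ½‖(b−a)×(c−a)‖:
  f1: (p4, p1, p2) → 79.4026
  f2: (p3, p1, p2) → 38.1302
  f3: (p3, p4, p1) → 72.0582
  f4: (p0, p4, p2) → 26.5843
  f5: (p0, p3, p2) → 23.9127
  f6: (p0, p3, p4) → 48.7795
Σ area = 288.868

Euler characteristic 5−9+6 = 2 ✓

facets=6 area=288.868


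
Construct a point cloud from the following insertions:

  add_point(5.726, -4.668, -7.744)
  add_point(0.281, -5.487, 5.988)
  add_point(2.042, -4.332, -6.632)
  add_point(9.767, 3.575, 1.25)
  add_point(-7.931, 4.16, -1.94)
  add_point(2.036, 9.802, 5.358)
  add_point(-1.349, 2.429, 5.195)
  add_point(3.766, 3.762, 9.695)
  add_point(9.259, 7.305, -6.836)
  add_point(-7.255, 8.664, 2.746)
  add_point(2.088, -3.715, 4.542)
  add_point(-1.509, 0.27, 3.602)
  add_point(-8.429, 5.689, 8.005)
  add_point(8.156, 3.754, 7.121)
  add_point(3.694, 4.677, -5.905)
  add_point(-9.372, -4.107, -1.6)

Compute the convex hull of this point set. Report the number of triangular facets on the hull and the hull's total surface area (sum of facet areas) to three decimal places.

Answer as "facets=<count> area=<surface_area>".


13 of the 16 inputs are extreme points: [0, 1, 2, 3, 4, 5, 7, 8, 9, 12, 13, 14, 15].

Per-facet area ½‖(b−a)×(c−a)‖:
  f1: (p12, p1, p15) → 77.7525
  f2: (p13, p8, p3) → 14.4599
  f3: (p13, p8, p5) → 60.3043
  f4: (p0, p8, p3) → 52.9176
  f5: (p0, p13, p3) → 31.0048
  f6: (p0, p13, p1) → 88.5016
  f7: (p0, p1, p15) → 87.5090
  f8: (p14, p0, p8) → 29.7539
  f9: (p9, p8, p5) → 68.0217
  f10: (p9, p12, p5) → 29.9067
  f11: (p7, p12, p1) → 63.9267
  f12: (p7, p13, p1) → 26.7091
  f13: (p7, p12, p5) → 43.1437
  f14: (p7, p13, p5) → 19.3457
  f15: (p2, p0, p15) → 3.3646
  f16: (p2, p14, p0) → 17.7101
  f17: (p4, p14, p8) → 15.7400
  f18: (p4, p9, p8) → 59.2791
  f19: (p4, p2, p15) → 51.7525
  f20: (p4, p2, p14) → 55.4935
  f21: (p4, p12, p15) → 42.0880
  f22: (p4, p9, p12) → 19.4202
Σ area = 958.105

Euler: V−E+F = 13−33+22 = 2.

facets=22 area=958.105


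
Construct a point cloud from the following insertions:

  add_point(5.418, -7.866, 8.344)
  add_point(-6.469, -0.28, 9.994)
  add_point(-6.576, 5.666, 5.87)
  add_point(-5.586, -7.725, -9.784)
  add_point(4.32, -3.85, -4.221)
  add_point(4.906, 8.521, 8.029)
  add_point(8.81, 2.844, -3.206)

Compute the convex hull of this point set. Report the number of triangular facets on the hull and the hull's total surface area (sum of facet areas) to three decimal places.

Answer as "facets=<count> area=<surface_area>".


facets=10 area=848.479

Points on the hull: [0, 1, 2, 3, 4, 5, 6] (7 of 7).

Facet areas (half cross-product norm):
  f1: (p3, p6, p2) → 158.9447
  f2: (p5, p6, p2) → 79.2239
  f3: (p5, p0, p6) → 97.8972
  f4: (p1, p3, p2) → 74.2409
  f5: (p1, p0, p3) → 141.6478
  f6: (p1, p5, p2) → 43.3848
  f7: (p1, p5, p0) → 96.6088
  f8: (p4, p3, p6) → 30.5137
  f9: (p4, p0, p6) → 53.5710
  f10: (p4, p0, p3) → 72.4463
Σ area = 848.479

Check V−E+F: 7 − 15 + 10 = 2.


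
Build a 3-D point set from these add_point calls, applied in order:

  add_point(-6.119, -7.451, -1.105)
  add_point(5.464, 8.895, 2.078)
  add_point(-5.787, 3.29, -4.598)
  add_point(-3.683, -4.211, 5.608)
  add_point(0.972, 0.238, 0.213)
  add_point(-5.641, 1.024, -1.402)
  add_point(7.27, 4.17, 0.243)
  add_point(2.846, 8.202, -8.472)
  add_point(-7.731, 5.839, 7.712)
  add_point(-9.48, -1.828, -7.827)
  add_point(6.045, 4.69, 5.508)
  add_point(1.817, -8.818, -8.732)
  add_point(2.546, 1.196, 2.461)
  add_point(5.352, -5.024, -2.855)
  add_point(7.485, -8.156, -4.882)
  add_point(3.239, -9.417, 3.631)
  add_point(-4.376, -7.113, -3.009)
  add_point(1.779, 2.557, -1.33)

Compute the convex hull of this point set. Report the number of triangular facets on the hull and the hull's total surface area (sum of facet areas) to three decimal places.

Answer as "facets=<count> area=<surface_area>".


Hull vertices (12/18): indices [0, 1, 2, 3, 6, 7, 8, 9, 10, 11, 14, 15].

Triangle areas on the boundary:
  f1: (p7, p8, p1) → 79.0736
  f2: (p11, p7, p9) → 99.9836
  f3: (p11, p7, p14) → 57.9932
  f4: (p11, p15, p14) → 32.7943
  f5: (p6, p7, p14) → 70.5126
  f6: (p6, p7, p1) → 27.9036
  f7: (p2, p8, p9) → 38.8963
  f8: (p2, p7, p9) → 30.5421
  f9: (p2, p7, p8) → 62.6367
  f10: (p0, p8, p9) → 74.5022
  f11: (p0, p11, p9) → 51.3617
  f12: (p0, p11, p15) → 55.5444
  f13: (p10, p8, p1) → 38.1071
  f14: (p10, p6, p1) → 12.7332
  f15: (p10, p15, p14) → 69.2599
  f16: (p10, p6, p14) → 32.1086
  f17: (p3, p0, p8) → 39.1634
  f18: (p3, p0, p15) → 34.1954
  f19: (p3, p10, p8) → 68.3625
  f20: (p3, p10, p15) → 57.6055
Σ area = 1033.280

Euler: V−E+F = 12−30+20 = 2.

facets=20 area=1033.280


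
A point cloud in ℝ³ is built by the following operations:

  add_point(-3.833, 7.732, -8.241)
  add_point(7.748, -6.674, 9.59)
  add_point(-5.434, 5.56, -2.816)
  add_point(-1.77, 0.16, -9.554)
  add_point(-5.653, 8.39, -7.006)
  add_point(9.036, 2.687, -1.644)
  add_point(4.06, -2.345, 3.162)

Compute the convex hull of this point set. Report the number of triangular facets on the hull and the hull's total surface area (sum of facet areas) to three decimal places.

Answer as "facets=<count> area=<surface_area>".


facets=8 area=442.133

Points on the hull: [0, 1, 2, 3, 4, 5] (6 of 7).

Facet areas (half cross-product norm):
  f1: (p3, p1, p5) → 96.6839
  f2: (p0, p5, p4) → 14.9220
  f3: (p0, p3, p4) → 7.5234
  f4: (p0, p3, p5) → 54.0991
  f5: (p2, p5, p4) → 36.5605
  f6: (p2, p1, p5) → 108.0917
  f7: (p2, p3, p4) → 22.9456
  f8: (p2, p3, p1) → 101.3072
Σ area = 442.133

Euler characteristic 6−12+8 = 2 ✓


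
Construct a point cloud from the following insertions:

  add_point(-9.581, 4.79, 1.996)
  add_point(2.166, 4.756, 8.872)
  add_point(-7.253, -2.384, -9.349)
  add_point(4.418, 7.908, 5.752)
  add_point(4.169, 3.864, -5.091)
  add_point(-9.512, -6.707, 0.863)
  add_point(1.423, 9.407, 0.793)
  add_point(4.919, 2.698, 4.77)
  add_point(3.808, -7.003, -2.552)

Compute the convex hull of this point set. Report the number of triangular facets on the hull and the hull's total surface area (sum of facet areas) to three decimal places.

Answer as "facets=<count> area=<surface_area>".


Points on the hull: [0, 1, 2, 3, 4, 5, 6, 7, 8] (9 of 9).

Per-facet area ½‖(b−a)×(c−a)‖:
  f1: (p2, p6, p0) → 81.6401
  f2: (p5, p2, p0) → 62.5543
  f3: (p5, p2, p8) → 71.0155
  f4: (p3, p6, p0) → 34.4541
  f5: (p4, p2, p8) → 70.0803
  f6: (p4, p2, p6) → 56.7310
  f7: (p4, p3, p6) → 24.7491
  f8: (p4, p8, p7) → 52.3468
  f9: (p4, p3, p7) → 26.4656
  f10: (p1, p8, p7) → 22.7087
  f11: (p1, p5, p8) → 108.6430
  f12: (p1, p3, p7) → 11.7481
  f13: (p1, p5, p0) → 78.5570
  f14: (p1, p3, p0) → 33.7634
Σ area = 735.457

Check V−E+F: 9 − 21 + 14 = 2.

facets=14 area=735.457
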